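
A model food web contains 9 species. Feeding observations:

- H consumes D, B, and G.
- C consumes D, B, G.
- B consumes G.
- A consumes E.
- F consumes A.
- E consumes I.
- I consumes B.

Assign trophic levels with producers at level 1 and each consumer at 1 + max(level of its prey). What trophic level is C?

Trophic level 3

G is a producer → level 1.
B eats G → level 2.
C eats B (level 2); other prey at levels: G 1, D 1 → level 3.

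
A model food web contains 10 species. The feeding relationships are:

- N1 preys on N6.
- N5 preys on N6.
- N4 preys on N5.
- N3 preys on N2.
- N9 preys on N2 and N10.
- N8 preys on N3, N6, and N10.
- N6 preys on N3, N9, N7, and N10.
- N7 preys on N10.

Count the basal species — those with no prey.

2

Basal species (no prey listed): N10, N2.
Count: 2.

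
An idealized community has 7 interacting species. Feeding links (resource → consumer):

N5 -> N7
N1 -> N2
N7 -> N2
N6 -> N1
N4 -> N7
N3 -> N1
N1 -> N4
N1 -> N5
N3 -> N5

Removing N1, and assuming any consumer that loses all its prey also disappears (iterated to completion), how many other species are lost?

1

Remove N1.
Round 1: N4 (all prey gone) → extinct.
No further losses. Total secondary extinctions: 1.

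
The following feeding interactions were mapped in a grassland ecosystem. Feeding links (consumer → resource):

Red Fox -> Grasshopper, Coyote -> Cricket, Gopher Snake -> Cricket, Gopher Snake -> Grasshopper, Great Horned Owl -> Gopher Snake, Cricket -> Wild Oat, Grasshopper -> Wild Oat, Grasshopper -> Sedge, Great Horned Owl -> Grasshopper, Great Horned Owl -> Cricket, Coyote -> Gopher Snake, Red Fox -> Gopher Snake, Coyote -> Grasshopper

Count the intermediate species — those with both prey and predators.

Intermediate species (has both prey and predators): Cricket, Grasshopper, Gopher Snake.
Count: 3.

3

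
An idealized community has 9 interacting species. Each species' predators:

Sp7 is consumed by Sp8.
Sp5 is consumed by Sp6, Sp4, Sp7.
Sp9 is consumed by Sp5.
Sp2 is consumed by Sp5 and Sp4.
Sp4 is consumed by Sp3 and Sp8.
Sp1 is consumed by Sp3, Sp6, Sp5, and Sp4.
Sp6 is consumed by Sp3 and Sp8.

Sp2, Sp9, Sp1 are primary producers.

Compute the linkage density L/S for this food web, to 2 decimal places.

There are L = 15 links among S = 9 species.
L/S = 15/9 = 1.6667 ≈ 1.67.

L/S = 1.67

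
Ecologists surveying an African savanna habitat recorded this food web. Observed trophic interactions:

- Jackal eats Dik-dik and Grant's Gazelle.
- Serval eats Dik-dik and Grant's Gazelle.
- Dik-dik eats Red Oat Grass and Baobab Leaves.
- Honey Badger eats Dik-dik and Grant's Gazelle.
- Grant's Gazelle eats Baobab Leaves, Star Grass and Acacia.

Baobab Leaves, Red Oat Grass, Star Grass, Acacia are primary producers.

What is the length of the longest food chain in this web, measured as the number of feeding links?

2 links

One longest chain: Baobab Leaves → Dik-dik → Jackal.
It has 3 species and 2 links.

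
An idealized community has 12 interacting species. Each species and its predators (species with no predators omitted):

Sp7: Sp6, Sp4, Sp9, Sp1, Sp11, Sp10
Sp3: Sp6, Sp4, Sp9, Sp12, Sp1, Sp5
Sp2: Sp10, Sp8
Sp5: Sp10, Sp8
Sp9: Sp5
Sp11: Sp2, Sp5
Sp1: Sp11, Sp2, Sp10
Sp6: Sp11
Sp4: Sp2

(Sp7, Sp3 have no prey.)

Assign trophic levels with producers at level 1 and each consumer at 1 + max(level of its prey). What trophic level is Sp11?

Trophic level 3

Sp7 is a producer → level 1.
Sp6 eats Sp7 (level 1); other prey at levels: Sp3 1 → level 2.
Sp11 eats Sp6 (level 2); other prey at levels: Sp7 1, Sp1 2 → level 3.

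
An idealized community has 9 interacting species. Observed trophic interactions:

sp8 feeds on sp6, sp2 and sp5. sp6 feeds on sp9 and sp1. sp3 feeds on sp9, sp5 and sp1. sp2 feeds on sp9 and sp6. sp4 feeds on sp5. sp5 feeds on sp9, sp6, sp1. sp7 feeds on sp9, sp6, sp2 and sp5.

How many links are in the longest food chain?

3 links

One longest chain: sp9 → sp6 → sp5 → sp8.
It has 4 species and 3 links.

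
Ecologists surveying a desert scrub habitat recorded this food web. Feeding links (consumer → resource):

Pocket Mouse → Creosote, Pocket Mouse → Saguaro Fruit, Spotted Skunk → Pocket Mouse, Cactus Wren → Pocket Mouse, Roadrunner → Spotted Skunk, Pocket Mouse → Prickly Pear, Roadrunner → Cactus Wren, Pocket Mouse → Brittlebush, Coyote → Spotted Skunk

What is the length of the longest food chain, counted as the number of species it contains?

One longest chain: Saguaro Fruit → Pocket Mouse → Cactus Wren → Roadrunner.
It has 4 species and 3 links.

4 species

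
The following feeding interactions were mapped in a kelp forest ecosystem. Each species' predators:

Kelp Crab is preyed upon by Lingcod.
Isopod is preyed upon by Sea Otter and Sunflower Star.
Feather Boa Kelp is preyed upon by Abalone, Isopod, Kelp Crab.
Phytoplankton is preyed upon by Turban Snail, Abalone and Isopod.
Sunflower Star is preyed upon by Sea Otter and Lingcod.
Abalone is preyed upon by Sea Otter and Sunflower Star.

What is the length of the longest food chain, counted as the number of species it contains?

One longest chain: Phytoplankton → Abalone → Sunflower Star → Sea Otter.
It has 4 species and 3 links.

4 species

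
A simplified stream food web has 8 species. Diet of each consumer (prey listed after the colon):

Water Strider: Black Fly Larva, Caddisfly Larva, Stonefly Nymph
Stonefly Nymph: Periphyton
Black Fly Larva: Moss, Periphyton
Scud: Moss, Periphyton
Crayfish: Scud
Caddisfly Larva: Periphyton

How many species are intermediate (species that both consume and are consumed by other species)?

4

Intermediate species (has both prey and predators): Black Fly Larva, Caddisfly Larva, Scud, Stonefly Nymph.
Count: 4.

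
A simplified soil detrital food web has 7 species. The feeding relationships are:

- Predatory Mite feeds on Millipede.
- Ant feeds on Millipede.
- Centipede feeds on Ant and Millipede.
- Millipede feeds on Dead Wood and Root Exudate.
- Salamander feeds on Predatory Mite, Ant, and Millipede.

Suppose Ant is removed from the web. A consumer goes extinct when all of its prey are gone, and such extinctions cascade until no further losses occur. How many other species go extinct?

Remove Ant.
Every predator of it retains at least one other prey: Salamander still has Millipede, Predatory Mite; Centipede still has Millipede.
No consumer loses all prey, so no secondary extinctions occur.

0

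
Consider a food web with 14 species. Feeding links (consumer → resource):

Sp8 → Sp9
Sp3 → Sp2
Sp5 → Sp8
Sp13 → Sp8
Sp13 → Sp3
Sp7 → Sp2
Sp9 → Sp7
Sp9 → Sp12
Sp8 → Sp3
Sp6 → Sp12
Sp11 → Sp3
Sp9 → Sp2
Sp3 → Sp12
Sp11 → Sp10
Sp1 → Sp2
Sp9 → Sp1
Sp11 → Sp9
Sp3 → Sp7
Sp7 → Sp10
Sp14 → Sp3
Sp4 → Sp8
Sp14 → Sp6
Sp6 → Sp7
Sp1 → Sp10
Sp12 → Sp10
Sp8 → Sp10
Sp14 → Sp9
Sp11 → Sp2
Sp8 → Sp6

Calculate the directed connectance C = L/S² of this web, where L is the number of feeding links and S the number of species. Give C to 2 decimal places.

C = 0.15

The web has S = 14 species and L = 29 feeding links.
C = L / S² = 29 / 196 = 0.1480 ≈ 0.15.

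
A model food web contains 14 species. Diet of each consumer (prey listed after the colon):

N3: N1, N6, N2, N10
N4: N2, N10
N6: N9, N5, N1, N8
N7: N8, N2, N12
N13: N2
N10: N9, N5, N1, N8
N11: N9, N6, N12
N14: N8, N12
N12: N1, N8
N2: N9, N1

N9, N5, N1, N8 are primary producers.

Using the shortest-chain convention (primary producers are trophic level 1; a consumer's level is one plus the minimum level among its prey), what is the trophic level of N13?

Trophic level 3

N9 is a producer → level 1.
N2 eats N9 → level 2.
N13 eats N2 → level 3.
No prey of N13 is below level 2, so 3 is the minimum.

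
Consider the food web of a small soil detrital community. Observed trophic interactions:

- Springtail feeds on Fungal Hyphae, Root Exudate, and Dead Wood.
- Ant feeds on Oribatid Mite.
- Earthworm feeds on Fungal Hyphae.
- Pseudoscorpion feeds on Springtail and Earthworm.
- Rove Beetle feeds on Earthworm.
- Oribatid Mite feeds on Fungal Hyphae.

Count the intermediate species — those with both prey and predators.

Intermediate species (has both prey and predators): Springtail, Oribatid Mite, Earthworm.
Count: 3.

3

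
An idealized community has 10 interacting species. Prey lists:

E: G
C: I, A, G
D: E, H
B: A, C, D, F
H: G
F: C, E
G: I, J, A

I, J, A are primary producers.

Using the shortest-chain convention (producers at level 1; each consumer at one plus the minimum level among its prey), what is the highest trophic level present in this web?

4

Producers (level 1): I, J, A.
Following each consumer down to its lowest-level prey: I → G → E → D (levels 1 through 4).
All prey of D (E 3, H 3) are at level 3 or above, so D is at level 1 + 3 = 4.
Every consumer has at least one prey at level 3 or below, so none exceeds level 4.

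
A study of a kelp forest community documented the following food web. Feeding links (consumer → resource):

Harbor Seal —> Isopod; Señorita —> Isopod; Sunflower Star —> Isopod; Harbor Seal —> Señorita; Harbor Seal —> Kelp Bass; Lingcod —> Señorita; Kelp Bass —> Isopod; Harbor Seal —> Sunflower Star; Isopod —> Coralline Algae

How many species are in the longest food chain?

4 species

One longest chain: Coralline Algae → Isopod → Kelp Bass → Harbor Seal.
It has 4 species and 3 links.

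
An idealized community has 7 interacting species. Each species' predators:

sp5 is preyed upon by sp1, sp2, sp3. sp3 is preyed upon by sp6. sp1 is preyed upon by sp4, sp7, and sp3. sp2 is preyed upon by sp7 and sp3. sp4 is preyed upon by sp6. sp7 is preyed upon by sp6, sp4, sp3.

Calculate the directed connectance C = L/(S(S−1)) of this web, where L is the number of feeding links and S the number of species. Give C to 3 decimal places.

C = 0.310

The web has S = 7 species and L = 13 feeding links.
C = L / (S(S−1)) = 13 / 42 = 0.3095 ≈ 0.310.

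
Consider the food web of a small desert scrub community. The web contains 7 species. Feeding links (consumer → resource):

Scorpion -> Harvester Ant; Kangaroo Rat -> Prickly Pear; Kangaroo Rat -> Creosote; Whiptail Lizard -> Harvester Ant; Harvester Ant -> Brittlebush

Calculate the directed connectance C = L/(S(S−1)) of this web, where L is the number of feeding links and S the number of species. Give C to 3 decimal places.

The web has S = 7 species and L = 5 feeding links.
C = L / (S(S−1)) = 5 / 42 = 0.1190 ≈ 0.119.

C = 0.119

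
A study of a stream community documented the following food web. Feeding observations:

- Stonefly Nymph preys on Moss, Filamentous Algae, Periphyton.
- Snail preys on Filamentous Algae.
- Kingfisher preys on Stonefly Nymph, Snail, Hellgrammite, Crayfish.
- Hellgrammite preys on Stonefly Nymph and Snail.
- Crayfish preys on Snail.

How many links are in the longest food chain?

3 links

One longest chain: Filamentous Algae → Snail → Crayfish → Kingfisher.
It has 4 species and 3 links.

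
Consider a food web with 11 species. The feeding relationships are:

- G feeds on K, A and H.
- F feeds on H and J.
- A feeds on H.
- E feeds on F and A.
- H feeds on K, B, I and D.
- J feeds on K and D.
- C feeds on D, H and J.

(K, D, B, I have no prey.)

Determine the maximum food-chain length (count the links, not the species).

3 links

One longest chain: K → J → F → E.
It has 4 species and 3 links.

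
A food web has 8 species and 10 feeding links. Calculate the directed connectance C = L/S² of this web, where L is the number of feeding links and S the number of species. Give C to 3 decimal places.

C = 0.156

The web has S = 8 species and L = 10 feeding links.
C = L / S² = 10 / 64 = 0.1562 ≈ 0.156.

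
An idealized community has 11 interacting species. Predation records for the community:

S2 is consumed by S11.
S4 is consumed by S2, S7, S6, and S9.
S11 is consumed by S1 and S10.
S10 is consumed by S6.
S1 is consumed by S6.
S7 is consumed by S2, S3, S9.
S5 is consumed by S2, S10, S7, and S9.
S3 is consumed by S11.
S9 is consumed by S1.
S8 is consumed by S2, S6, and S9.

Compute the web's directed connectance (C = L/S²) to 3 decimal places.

C = 0.174

The web has S = 11 species and L = 21 feeding links.
C = L / S² = 21 / 121 = 0.1736 ≈ 0.174.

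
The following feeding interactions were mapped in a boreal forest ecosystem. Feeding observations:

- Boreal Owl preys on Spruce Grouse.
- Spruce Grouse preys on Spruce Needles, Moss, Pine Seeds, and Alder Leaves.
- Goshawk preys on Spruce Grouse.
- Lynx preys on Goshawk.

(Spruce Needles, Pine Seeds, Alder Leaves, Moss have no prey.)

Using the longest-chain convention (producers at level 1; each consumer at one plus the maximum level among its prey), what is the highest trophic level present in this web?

4

Producers (level 1): Spruce Needles, Pine Seeds, Alder Leaves, Moss.
Spruce Needles → Spruce Grouse → Goshawk → Lynx gives Lynx level 4.
No species has a prey at level 4, so no species reaches level 5.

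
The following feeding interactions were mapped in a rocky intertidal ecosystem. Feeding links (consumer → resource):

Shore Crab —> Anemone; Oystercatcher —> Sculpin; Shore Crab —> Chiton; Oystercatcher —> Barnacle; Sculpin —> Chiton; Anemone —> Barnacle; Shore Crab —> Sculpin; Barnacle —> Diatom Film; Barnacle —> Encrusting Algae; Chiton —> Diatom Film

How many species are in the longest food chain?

4 species

One longest chain: Diatom Film → Chiton → Sculpin → Shore Crab.
It has 4 species and 3 links.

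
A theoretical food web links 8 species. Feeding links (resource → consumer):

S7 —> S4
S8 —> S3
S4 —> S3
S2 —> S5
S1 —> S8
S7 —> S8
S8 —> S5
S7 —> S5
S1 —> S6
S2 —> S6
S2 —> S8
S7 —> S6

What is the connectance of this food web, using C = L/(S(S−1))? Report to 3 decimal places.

C = 0.214

The web has S = 8 species and L = 12 feeding links.
C = L / (S(S−1)) = 12 / 56 = 0.2143 ≈ 0.214.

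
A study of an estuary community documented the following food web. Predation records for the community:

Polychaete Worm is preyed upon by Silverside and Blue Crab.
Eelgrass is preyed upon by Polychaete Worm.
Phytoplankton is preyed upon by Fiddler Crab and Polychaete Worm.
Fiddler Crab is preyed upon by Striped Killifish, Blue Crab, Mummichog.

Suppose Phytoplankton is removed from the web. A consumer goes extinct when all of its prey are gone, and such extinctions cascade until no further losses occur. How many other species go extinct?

Remove Phytoplankton.
Round 1: Fiddler Crab (all prey gone) → extinct.
Round 2: Mummichog (all prey gone), Striped Killifish (all prey gone) → extinct.
No further losses. Total secondary extinctions: 3.

3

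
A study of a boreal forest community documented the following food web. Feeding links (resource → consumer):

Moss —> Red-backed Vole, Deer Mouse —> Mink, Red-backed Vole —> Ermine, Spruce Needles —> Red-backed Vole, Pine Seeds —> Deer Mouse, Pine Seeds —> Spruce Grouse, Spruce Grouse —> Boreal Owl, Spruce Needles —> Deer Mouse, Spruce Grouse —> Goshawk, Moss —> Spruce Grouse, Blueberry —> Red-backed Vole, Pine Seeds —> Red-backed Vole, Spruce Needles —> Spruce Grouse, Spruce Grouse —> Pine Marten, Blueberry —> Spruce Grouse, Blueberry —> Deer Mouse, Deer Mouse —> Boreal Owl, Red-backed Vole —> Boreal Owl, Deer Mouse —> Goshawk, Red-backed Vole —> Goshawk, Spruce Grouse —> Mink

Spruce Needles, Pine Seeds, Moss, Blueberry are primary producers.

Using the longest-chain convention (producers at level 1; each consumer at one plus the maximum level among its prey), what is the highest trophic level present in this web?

3

Producers (level 1): Spruce Needles, Pine Seeds, Moss, Blueberry.
Spruce Needles → Red-backed Vole → Ermine gives Ermine level 3.
No species has a prey at level 3, so no species reaches level 4.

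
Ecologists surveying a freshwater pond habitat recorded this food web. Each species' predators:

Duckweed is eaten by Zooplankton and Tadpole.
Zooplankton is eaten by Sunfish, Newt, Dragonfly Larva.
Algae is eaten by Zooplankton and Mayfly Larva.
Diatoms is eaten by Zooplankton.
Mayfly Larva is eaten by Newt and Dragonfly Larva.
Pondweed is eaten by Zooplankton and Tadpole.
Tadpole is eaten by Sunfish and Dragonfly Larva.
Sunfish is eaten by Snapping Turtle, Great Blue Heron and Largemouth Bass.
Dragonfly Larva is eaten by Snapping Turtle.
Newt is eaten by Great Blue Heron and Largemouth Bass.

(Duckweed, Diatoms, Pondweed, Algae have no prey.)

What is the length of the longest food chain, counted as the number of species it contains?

One longest chain: Duckweed → Zooplankton → Sunfish → Great Blue Heron.
It has 4 species and 3 links.

4 species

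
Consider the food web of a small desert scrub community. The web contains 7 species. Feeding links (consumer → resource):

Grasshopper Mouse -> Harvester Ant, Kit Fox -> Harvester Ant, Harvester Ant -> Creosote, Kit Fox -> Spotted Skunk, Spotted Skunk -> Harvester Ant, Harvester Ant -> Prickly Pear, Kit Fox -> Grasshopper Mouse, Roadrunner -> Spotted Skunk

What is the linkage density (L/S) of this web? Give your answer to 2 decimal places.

There are L = 8 links among S = 7 species.
L/S = 8/7 = 1.1429 ≈ 1.14.

L/S = 1.14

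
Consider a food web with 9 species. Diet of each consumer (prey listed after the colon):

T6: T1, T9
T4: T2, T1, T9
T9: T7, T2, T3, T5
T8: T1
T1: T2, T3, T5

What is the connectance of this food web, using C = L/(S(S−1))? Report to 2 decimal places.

C = 0.18

The web has S = 9 species and L = 13 feeding links.
C = L / (S(S−1)) = 13 / 72 = 0.1806 ≈ 0.18.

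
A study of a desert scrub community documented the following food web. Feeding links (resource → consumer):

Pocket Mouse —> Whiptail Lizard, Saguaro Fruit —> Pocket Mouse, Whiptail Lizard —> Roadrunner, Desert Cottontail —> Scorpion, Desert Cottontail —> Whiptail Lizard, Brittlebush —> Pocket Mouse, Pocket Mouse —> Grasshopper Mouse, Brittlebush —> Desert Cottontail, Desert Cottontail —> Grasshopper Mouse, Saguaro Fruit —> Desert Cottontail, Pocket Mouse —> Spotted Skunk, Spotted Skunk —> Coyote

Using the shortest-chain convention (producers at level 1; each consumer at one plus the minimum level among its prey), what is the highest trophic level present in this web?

4

Producers (level 1): Brittlebush, Saguaro Fruit.
Following each consumer down to its lowest-level prey: Brittlebush → Pocket Mouse → Whiptail Lizard → Roadrunner (levels 1 through 4).
All prey of Roadrunner (Whiptail Lizard 3) are at level 3 or above, so Roadrunner is at level 1 + 3 = 4.
Every consumer has at least one prey at level 3 or below, so none exceeds level 4.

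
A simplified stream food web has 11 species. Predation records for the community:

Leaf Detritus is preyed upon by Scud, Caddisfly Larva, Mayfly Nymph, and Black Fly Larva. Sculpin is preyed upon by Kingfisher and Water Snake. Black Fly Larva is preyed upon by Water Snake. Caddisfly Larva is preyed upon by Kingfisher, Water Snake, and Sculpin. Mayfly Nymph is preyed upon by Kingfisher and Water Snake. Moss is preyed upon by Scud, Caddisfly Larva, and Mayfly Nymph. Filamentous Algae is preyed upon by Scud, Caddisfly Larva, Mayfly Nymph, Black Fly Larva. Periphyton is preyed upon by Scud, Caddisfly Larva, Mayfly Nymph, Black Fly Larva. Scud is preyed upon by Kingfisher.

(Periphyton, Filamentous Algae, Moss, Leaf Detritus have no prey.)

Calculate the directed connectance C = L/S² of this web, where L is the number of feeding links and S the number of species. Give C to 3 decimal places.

The web has S = 11 species and L = 24 feeding links.
C = L / S² = 24 / 121 = 0.1983 ≈ 0.198.

C = 0.198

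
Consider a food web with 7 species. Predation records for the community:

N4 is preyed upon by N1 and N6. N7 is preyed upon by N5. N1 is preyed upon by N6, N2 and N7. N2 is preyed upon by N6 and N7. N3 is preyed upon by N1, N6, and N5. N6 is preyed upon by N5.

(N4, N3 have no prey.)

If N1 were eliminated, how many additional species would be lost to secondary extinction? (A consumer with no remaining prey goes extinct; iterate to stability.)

2

Remove N1.
Round 1: N2 (all prey gone) → extinct.
Round 2: N7 (all prey gone) → extinct.
No further losses. Total secondary extinctions: 2.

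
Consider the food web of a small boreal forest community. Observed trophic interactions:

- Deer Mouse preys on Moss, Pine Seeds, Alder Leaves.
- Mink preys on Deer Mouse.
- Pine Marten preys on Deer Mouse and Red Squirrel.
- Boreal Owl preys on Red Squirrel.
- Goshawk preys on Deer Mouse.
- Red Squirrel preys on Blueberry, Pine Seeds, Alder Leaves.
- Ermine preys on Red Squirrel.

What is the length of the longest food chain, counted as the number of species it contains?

One longest chain: Pine Seeds → Deer Mouse → Goshawk.
It has 3 species and 2 links.

3 species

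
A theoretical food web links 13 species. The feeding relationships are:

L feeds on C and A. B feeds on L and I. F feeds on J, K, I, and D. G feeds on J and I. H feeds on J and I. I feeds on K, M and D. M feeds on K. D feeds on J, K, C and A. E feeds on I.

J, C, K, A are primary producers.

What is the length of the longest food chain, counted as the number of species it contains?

One longest chain: K → M → I → E.
It has 4 species and 3 links.

4 species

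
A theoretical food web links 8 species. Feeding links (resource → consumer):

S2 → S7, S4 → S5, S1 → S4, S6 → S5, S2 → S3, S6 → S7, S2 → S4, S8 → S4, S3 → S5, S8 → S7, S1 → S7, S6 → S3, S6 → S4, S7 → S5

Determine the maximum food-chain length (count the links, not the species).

2 links

One longest chain: S1 → S4 → S5.
It has 3 species and 2 links.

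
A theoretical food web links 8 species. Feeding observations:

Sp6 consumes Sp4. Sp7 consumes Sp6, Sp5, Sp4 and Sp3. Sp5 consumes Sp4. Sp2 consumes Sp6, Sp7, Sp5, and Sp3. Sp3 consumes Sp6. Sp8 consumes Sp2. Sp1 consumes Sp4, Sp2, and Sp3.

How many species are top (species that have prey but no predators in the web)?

Top species (has prey, but nothing eats it): Sp1, Sp8.
Count: 2.

2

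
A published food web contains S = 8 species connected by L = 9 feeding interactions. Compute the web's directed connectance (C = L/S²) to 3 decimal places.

The web has S = 8 species and L = 9 feeding links.
C = L / S² = 9 / 64 = 0.1406 ≈ 0.141.

C = 0.141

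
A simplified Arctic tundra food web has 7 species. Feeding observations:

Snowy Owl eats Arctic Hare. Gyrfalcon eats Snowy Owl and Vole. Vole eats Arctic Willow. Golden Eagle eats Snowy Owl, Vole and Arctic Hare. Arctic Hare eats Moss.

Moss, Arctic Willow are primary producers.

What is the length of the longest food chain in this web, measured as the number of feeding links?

One longest chain: Moss → Arctic Hare → Snowy Owl → Golden Eagle.
It has 4 species and 3 links.

3 links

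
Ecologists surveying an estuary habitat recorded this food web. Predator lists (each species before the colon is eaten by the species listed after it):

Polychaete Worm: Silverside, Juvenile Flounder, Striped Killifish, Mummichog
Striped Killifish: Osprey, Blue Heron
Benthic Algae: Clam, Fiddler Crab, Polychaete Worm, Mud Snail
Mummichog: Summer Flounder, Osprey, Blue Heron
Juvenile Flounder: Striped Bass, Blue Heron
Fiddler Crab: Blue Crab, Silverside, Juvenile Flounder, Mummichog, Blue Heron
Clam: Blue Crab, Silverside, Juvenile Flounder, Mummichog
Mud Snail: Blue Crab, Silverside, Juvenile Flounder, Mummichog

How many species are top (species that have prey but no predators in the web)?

6

Top species (has prey, but nothing eats it): Blue Crab, Silverside, Summer Flounder, Osprey, Striped Bass, Blue Heron.
Count: 6.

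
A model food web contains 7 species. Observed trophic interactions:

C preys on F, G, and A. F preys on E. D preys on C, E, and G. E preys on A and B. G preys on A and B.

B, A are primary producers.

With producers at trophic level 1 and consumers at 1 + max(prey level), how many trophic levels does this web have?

Producers (level 1): B, A.
B → E → F → C → D gives D level 5.
No species has a prey at level 5, so no species reaches level 6.

5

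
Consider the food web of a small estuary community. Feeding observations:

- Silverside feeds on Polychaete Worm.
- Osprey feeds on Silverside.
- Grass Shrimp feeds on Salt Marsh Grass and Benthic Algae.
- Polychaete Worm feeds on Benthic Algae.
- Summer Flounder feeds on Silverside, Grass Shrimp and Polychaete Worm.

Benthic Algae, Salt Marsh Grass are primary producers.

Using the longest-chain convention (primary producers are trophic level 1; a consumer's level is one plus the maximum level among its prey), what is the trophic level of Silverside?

Benthic Algae is a producer → level 1.
Polychaete Worm eats Benthic Algae → level 2.
Silverside eats Polychaete Worm → level 3.

Trophic level 3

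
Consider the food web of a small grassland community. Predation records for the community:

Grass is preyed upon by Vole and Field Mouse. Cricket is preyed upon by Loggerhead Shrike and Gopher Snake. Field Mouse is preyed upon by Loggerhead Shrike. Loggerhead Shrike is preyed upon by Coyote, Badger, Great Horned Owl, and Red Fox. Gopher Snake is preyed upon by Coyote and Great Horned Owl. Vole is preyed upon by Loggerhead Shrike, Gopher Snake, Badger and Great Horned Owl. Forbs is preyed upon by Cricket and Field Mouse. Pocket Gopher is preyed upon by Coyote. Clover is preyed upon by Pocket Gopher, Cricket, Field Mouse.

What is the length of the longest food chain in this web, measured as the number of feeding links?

One longest chain: Grass → Vole → Loggerhead Shrike → Red Fox.
It has 4 species and 3 links.

3 links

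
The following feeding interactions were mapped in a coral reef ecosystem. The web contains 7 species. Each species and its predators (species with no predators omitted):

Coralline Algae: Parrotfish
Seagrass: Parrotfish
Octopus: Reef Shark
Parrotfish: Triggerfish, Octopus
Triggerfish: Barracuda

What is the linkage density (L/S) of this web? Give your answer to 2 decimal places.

There are L = 6 links among S = 7 species.
L/S = 6/7 = 0.8571 ≈ 0.86.

L/S = 0.86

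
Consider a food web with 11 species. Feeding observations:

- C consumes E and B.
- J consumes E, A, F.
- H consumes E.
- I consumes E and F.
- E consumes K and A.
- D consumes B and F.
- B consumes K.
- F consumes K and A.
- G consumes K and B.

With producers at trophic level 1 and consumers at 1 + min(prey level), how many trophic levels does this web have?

Producers (level 1): K, A.
Following each consumer down to its lowest-level prey: K → E → H (levels 1 through 3).
All prey of H (E 2) are at level 2 or above, so H is at level 1 + 2 = 3.
Every consumer has at least one prey at level 2 or below, so none exceeds level 3.

3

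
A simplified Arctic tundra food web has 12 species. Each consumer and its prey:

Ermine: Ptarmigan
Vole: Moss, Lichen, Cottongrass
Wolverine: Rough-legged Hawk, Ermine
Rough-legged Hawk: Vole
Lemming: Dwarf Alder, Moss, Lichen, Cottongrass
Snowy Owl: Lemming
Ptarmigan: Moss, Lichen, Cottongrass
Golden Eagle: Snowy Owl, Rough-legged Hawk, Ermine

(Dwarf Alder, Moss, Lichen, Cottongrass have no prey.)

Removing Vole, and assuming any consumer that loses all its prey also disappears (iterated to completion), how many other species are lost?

1

Remove Vole.
Round 1: Rough-legged Hawk (all prey gone) → extinct.
No further losses. Total secondary extinctions: 1.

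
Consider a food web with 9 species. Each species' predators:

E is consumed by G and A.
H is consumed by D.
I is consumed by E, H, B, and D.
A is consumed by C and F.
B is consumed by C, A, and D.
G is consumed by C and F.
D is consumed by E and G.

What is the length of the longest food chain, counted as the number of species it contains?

6 species

One longest chain: I → H → D → E → A → C.
It has 6 species and 5 links.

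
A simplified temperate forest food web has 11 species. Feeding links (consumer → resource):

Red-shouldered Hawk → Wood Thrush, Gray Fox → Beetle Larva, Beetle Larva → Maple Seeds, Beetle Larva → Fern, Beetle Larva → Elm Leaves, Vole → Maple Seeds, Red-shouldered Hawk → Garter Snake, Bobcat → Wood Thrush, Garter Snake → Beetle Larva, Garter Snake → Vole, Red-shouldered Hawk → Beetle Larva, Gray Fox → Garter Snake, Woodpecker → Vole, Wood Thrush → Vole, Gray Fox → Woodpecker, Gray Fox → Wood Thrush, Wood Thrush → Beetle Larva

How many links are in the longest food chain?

3 links

One longest chain: Maple Seeds → Vole → Garter Snake → Red-shouldered Hawk.
It has 4 species and 3 links.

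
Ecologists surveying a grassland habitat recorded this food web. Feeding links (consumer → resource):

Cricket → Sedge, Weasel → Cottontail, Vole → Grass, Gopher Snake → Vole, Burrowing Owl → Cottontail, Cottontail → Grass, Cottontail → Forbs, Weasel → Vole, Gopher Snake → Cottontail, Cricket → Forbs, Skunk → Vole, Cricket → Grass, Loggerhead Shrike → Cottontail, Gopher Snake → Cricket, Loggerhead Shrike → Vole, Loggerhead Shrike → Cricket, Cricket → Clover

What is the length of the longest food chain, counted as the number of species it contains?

One longest chain: Forbs → Cottontail → Loggerhead Shrike.
It has 3 species and 2 links.

3 species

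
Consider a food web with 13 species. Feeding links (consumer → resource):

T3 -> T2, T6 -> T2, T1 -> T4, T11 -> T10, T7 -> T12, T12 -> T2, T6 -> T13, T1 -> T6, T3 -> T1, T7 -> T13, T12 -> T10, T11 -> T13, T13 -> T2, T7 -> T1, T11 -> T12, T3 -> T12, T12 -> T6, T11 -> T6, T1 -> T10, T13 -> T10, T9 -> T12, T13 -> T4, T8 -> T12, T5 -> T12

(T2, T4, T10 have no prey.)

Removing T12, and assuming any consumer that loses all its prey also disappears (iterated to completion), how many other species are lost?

Remove T12.
Round 1: T9 (all prey gone), T8 (all prey gone), T5 (all prey gone) → extinct.
No further losses. Total secondary extinctions: 3.

3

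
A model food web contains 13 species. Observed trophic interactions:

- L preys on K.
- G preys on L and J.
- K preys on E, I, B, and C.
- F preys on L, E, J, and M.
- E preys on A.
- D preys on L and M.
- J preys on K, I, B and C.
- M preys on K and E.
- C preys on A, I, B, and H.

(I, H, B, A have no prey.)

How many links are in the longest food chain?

One longest chain: I → C → K → L → G.
It has 5 species and 4 links.

4 links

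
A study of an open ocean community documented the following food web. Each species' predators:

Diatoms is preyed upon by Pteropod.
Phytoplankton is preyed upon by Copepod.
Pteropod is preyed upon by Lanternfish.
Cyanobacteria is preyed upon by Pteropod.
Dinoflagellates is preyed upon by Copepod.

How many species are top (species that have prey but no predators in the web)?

2

Top species (has prey, but nothing eats it): Copepod, Lanternfish.
Count: 2.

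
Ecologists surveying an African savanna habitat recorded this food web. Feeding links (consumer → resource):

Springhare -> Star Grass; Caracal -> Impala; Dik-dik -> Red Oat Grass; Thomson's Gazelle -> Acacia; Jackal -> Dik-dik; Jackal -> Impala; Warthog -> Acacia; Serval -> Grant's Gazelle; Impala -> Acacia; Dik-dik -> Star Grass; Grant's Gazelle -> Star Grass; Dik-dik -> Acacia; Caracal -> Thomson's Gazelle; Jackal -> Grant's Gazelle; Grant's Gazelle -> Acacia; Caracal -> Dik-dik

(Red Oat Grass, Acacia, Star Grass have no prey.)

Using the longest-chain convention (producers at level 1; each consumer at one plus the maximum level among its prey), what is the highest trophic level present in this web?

Producers (level 1): Red Oat Grass, Acacia, Star Grass.
Acacia → Impala → Caracal gives Caracal level 3.
No species has a prey at level 3, so no species reaches level 4.

3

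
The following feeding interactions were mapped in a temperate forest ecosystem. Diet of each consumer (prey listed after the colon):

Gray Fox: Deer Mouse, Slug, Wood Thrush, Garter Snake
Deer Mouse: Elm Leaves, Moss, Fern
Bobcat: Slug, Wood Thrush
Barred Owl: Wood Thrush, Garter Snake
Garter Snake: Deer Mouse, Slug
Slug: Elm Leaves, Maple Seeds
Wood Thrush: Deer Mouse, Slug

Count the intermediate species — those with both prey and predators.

4

Intermediate species (has both prey and predators): Deer Mouse, Slug, Wood Thrush, Garter Snake.
Count: 4.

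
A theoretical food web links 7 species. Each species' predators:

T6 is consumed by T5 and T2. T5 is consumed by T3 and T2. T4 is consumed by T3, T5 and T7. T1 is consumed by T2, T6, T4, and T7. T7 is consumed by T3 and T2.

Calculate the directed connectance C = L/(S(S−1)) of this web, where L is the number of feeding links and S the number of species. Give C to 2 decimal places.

The web has S = 7 species and L = 13 feeding links.
C = L / (S(S−1)) = 13 / 42 = 0.3095 ≈ 0.31.

C = 0.31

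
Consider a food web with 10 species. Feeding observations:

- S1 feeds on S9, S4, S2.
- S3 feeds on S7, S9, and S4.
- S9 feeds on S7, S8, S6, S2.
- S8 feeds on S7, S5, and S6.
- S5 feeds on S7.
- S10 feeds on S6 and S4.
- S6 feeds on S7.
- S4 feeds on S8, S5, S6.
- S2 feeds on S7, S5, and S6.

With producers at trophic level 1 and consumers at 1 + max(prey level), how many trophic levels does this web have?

Producers (level 1): S7.
S7 → S6 → S8 → S4 → S10 gives S10 level 5.
No species has a prey at level 5, so no species reaches level 6.

5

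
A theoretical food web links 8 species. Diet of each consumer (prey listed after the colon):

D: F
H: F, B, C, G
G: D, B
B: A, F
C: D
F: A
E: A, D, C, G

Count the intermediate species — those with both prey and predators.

Intermediate species (has both prey and predators): F, D, B, C, G.
Count: 5.

5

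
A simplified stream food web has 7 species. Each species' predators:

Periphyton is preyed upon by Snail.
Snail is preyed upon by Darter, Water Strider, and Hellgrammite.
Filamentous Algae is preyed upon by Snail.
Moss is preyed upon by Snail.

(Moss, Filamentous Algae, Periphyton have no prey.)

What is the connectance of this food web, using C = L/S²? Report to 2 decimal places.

C = 0.12

The web has S = 7 species and L = 6 feeding links.
C = L / S² = 6 / 49 = 0.1224 ≈ 0.12.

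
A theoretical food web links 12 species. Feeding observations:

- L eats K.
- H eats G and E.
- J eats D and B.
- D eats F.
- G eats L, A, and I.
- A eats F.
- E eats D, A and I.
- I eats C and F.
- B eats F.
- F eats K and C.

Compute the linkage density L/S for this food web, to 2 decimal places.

There are L = 18 links among S = 12 species.
L/S = 18/12 = 1.5000 ≈ 1.50.

L/S = 1.50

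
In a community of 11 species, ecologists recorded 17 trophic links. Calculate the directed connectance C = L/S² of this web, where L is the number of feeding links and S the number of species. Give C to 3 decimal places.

The web has S = 11 species and L = 17 feeding links.
C = L / S² = 17 / 121 = 0.1405 ≈ 0.140.

C = 0.140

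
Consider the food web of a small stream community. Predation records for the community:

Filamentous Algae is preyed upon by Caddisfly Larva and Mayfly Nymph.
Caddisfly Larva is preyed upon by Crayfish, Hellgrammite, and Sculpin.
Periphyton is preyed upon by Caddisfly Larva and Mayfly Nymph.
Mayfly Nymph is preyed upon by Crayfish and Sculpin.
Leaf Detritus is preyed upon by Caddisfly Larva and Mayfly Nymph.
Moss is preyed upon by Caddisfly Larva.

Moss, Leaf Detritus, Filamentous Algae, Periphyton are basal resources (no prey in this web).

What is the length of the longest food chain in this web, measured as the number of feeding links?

2 links

One longest chain: Moss → Caddisfly Larva → Hellgrammite.
It has 3 species and 2 links.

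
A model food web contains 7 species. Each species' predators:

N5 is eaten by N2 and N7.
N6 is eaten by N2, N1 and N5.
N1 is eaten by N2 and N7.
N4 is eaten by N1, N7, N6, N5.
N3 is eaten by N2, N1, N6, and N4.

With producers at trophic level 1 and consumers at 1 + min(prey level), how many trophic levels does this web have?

3

Producers (level 1): N3.
Following each consumer down to its lowest-level prey: N3 → N4 → N5 (levels 1 through 3).
All prey of N5 (N4 2, N6 2) are at level 2 or above, so N5 is at level 1 + 2 = 3.
Every consumer has at least one prey at level 2 or below, so none exceeds level 3.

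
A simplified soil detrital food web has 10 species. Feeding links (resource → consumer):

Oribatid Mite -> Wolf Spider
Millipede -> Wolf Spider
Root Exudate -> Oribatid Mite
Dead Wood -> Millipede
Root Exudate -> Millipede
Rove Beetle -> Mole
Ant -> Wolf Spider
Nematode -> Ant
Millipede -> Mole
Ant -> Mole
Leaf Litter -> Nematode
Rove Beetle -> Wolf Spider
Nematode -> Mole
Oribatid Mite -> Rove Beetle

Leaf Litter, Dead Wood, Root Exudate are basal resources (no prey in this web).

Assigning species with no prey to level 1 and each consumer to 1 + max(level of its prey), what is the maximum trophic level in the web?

Basal resources (level 1): Leaf Litter, Dead Wood, Root Exudate.
Root Exudate → Oribatid Mite → Rove Beetle → Mole gives Mole level 4.
No species has a prey at level 4, so no species reaches level 5.

4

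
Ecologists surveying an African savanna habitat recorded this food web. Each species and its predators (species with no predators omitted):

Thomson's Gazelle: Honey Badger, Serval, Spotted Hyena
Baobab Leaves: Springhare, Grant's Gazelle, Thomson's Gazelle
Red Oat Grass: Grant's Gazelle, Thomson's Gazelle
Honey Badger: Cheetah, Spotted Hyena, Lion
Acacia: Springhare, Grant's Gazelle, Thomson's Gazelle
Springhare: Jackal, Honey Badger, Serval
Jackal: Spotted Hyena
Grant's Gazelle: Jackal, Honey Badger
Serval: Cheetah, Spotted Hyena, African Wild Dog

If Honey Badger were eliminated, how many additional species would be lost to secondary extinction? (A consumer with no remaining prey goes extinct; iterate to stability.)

Remove Honey Badger.
Round 1: Lion (all prey gone) → extinct.
No further losses. Total secondary extinctions: 1.

1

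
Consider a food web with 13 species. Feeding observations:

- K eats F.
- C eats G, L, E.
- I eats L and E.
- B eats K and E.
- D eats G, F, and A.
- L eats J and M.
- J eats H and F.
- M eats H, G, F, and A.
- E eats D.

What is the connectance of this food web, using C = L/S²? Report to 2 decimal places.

C = 0.12

The web has S = 13 species and L = 20 feeding links.
C = L / S² = 20 / 169 = 0.1183 ≈ 0.12.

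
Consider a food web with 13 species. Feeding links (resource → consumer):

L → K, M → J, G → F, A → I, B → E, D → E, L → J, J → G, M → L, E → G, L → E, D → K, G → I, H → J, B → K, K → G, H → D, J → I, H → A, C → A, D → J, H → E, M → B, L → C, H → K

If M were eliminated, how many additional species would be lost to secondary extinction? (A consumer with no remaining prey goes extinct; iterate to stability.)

3

Remove M.
Round 1: B (all prey gone), L (all prey gone) → extinct.
Round 2: C (all prey gone) → extinct.
No further losses. Total secondary extinctions: 3.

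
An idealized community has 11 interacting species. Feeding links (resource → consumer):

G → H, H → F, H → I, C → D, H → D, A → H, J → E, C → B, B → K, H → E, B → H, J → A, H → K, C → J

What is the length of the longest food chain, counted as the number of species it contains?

5 species

One longest chain: C → J → A → H → K.
It has 5 species and 4 links.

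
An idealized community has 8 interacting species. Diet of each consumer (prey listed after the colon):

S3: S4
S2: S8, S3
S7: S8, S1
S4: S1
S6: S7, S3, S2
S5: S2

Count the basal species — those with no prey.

Basal species (no prey listed): S8, S1.
Count: 2.

2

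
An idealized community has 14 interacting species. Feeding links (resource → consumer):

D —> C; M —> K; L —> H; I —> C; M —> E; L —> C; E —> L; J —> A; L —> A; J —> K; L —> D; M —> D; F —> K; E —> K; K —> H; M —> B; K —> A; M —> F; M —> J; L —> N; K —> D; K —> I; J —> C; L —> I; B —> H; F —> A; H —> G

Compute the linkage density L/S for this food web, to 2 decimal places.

There are L = 27 links among S = 14 species.
L/S = 27/14 = 1.9286 ≈ 1.93.

L/S = 1.93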